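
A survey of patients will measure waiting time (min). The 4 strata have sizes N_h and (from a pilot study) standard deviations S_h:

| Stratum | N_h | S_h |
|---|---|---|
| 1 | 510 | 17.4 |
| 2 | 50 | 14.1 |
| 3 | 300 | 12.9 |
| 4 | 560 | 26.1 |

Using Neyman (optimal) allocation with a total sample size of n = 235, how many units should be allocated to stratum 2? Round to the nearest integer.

6

Neyman allocation: n_h = n · N_h S_h / Σ N_i S_i, with n = 235.
  stratum 1: N_h·S_h = 510·17.4 = 8874.00
  stratum 2: N_h·S_h = 50·14.1 = 705.00
  stratum 3: N_h·S_h = 300·12.9 = 3870.00
  stratum 4: N_h·S_h = 560·26.1 = 14616.00
Σ N_h S_h = 28065.00
n for stratum 2 = 235·705.00/28065.00 = 5.903 → 6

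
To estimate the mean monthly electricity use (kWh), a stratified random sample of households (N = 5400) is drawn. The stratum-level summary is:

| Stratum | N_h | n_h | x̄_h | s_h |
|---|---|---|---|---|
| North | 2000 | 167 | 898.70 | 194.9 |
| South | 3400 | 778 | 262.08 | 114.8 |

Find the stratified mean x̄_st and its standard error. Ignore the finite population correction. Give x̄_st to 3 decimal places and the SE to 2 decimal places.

x̄_st ≈ 497.865, SE ≈ 6.16

x̄_st = Σ W_h x̄_h = (2000·898.70 + 3400·262.08)/5400 = 497.86519
V̂(x̄_st) = Σ W_h² s_h²/n_h, with W_h = N_h/N and N = 5400:
  stratum North: (2000/5400)²·194.9²/167 = 31.2018
  stratum South: (3400/5400)²·114.8²/778 = 6.71544
V̂(x̄_st) = 37.9172
SE(x̄_st) = √37.9172 = 6.1577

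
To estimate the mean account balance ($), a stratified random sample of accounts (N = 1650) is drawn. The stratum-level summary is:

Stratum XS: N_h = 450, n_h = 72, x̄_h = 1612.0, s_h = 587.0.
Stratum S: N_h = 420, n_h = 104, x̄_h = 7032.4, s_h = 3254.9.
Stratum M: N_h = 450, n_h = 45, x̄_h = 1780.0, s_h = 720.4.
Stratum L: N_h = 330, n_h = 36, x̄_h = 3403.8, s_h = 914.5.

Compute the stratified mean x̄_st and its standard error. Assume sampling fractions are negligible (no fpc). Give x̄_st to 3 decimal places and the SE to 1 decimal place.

x̄_st = Σ W_h x̄_h = (450·1612.0 + 420·7032.4 + 450·1780.0 + 330·3403.8)/1650 = 3395.91636
V̂(x̄_st) = Σ W_h² s_h²/n_h, with W_h = N_h/N and N = 1650:
  stratum XS: (450/1650)²·587.0²/72 = 355.96
  stratum S: (420/1650)²·3254.9²/104 = 6600.44
  stratum M: (450/1650)²·720.4²/45 = 857.812
  stratum L: (330/1650)²·914.5²/36 = 929.234
V̂(x̄_st) = 8743.44
SE(x̄_st) = √8743.44 = 93.5064

x̄_st ≈ 3395.916, SE ≈ 93.5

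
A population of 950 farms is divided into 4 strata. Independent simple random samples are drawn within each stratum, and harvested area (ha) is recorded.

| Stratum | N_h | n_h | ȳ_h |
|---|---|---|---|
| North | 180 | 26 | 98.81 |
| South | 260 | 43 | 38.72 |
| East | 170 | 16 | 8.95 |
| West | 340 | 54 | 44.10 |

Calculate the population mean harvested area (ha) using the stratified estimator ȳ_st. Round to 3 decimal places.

ȳ_st ≈ 46.704

N = Σ N_h = 950. Stratum weights W_h = N_h/N.
ȳ_st = (180·98.81 + 260·38.72 + 170·8.95 + 340·44.10) / 950 = 46.70368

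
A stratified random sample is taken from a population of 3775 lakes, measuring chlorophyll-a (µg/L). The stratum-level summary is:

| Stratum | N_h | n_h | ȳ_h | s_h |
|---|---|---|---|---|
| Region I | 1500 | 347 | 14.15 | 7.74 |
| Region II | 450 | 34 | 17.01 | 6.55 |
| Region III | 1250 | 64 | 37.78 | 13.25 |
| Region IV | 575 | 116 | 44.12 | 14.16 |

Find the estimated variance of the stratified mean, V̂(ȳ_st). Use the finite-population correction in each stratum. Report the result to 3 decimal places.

V̂(ȳ_st) = Σ W_h² (1 − n_h/N_h) s_h²/n_h, with W_h = N_h/N and N = 3775:
  stratum Region I: (1500/3775)²·(1 − 347/1500)·7.74²/347 = 0.0209527
  stratum Region II: (450/3775)²·(1 − 34/450)·6.55²/34 = 0.0165758
  stratum Region III: (1250/3775)²·(1 − 64/1250)·13.25²/64 = 0.285373
  stratum Region IV: (575/3775)²·(1 − 116/575)·14.16²/116 = 0.0320122
V̂(ȳ_st) = 0.354913

V̂(ȳ_st) ≈ 0.355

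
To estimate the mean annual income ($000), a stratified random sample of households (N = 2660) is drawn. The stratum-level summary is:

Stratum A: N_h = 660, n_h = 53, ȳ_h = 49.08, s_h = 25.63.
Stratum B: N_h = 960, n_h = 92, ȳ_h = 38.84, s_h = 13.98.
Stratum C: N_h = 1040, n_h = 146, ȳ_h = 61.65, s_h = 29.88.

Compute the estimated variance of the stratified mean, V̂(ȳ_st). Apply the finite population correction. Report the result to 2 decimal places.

V̂(ȳ_st) ≈ 1.76

V̂(ȳ_st) = Σ W_h² (1 − n_h/N_h) s_h²/n_h, with W_h = N_h/N and N = 2660:
  stratum A: (660/2660)²·(1 − 53/660)·25.63²/53 = 0.701763
  stratum B: (960/2660)²·(1 − 92/960)·13.98²/92 = 0.250181
  stratum C: (1040/2660)²·(1 − 146/1040)·29.88²/146 = 0.803556
V̂(ȳ_st) = 1.7555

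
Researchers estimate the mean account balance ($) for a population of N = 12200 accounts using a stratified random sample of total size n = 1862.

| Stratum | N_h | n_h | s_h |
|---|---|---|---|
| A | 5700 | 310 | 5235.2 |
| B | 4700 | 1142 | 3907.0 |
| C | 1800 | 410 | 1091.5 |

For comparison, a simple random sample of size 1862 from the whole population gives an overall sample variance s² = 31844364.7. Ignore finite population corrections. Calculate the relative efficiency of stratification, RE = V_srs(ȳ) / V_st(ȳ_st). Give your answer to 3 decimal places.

V̂(ȳ_st) = Σ W_h² s_h²/n_h, with W_h = N_h/N and N = 12200:
  stratum A: (5700/12200)²·5235.2²/310 = 19299
  stratum B: (4700/12200)²·3907.0²/1142 = 1983.79
  stratum C: (1800/12200)²·1091.5²/410 = 63.2541
V_st = 21346.1
V_srs = s²/n = 31844364.7/1862 = 17102.2
Relative efficiency = V_srs / V_st = 17102.2/21346.1 = 0.8012

RE ≈ 0.801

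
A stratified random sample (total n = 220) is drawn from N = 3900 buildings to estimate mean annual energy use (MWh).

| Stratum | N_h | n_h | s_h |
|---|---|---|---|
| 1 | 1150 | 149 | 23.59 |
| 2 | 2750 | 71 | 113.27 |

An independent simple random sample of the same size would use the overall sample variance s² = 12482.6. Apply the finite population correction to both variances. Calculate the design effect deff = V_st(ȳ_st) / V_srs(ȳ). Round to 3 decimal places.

deff ≈ 1.640

V̂(ȳ_st) = Σ W_h² (1 − n_h/N_h) s_h²/n_h, with W_h = N_h/N and N = 3900:
  stratum 1: (1150/3900)²·(1 − 149/1150)·23.59²/149 = 0.282665
  stratum 2: (2750/3900)²·(1 − 71/2750)·113.27²/71 = 87.5281
V_st = 87.8108
V_srs = (1 − 220/3900)·12482.6/220 = 53.5384
deff = V_st / V_srs = 87.8108/53.5384 = 1.6401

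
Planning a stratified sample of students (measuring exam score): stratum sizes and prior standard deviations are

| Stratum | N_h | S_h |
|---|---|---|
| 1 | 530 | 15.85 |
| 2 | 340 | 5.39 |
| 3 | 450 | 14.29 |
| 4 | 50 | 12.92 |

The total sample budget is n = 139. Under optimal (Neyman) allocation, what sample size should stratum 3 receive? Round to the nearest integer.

52

Neyman allocation: n_h = n · N_h S_h / Σ N_i S_i, with n = 139.
  stratum 1: N_h·S_h = 530·15.85 = 8400.50
  stratum 2: N_h·S_h = 340·5.39 = 1832.60
  stratum 3: N_h·S_h = 450·14.29 = 6430.50
  stratum 4: N_h·S_h = 50·12.92 = 646.00
Σ N_h S_h = 17309.60
n for stratum 3 = 139·6430.50/17309.60 = 51.638 → 52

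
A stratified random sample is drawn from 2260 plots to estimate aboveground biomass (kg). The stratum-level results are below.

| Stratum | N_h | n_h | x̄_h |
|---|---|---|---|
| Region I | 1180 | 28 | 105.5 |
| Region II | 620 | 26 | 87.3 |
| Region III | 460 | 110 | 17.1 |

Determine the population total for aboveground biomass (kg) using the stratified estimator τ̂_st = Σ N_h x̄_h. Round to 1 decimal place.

τ̂_st = Σ N_h x̄_h = 1180·105.5 + 620·87.3 + 460·17.1 = 186482.0

τ̂_st ≈ 186482.0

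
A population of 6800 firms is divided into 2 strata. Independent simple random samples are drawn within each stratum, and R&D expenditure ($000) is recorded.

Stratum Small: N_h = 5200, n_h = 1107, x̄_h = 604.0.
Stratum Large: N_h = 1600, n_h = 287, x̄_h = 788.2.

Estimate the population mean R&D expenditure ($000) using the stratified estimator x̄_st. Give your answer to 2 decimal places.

x̄_st ≈ 647.34

N = Σ N_h = 6800. Stratum weights W_h = N_h/N.
x̄_st = (5200·604.0 + 1600·788.2) / 6800 = 647.3412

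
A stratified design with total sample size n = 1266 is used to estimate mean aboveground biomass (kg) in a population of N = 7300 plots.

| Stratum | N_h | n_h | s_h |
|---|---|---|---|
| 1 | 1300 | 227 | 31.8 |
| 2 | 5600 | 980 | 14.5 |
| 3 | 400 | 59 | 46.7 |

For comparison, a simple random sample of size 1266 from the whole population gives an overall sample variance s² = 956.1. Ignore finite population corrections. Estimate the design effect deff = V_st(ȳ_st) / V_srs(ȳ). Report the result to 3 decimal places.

V̂(ȳ_st) = Σ W_h² s_h²/n_h, with W_h = N_h/N and N = 7300:
  stratum 1: (1300/7300)²·31.8²/227 = 0.141276
  stratum 2: (5600/7300)²·14.5²/980 = 0.126253
  stratum 3: (400/7300)²·46.7²/59 = 0.110983
V_st = 0.378512
V_srs = s²/n = 956.1/1266 = 0.755213
deff = V_st / V_srs = 0.378512/0.755213 = 0.5012

deff ≈ 0.501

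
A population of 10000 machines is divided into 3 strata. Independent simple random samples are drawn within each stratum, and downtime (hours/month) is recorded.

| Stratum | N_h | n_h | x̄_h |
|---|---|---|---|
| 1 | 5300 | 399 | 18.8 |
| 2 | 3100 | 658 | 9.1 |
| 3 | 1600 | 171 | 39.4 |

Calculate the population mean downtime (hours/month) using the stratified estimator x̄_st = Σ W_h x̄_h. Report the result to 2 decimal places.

N = Σ N_h = 10000. Stratum weights W_h = N_h/N.
x̄_st = (5300·18.8 + 3100·9.1 + 1600·39.4) / 10000 = 19.0890

x̄_st ≈ 19.09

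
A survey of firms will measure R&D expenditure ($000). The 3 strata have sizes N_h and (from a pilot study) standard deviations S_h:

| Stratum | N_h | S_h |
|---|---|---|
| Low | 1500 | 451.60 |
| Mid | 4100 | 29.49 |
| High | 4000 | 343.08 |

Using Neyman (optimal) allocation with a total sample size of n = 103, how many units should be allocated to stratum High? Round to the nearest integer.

65

Neyman allocation: n_h = n · N_h S_h / Σ N_i S_i, with n = 103.
  stratum Low: N_h·S_h = 1500·451.60 = 677400.00
  stratum Mid: N_h·S_h = 4100·29.49 = 120909.00
  stratum High: N_h·S_h = 4000·343.08 = 1372320.00
Σ N_h S_h = 2170629.00
n for stratum High = 103·1372320.00/2170629.00 = 65.119 → 65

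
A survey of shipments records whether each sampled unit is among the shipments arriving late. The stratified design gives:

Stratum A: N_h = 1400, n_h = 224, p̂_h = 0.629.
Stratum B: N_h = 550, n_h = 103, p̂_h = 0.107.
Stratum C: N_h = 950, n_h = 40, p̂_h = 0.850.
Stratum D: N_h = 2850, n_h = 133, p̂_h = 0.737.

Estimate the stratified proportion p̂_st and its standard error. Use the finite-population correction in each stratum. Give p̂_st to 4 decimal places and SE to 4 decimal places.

p̂_st ≈ 0.6691, SE ≈ 0.0221

N = 5750; stratum weights W_h = N_h/N.
p̂_st = Σ W_h p̂_h = (1400·0.629 + 550·0.107 + 950·0.850 + 2850·0.737)/5750 = 0.66911
V̂(p̂_st) = Σ W_h² (1 − n_h/N_h) p̂_h(1−p̂_h)/(n_h−1):
  stratum A: (1400/5750)²·(1 − 224/1400)·0.629·0.371/223 = 5.21098e-05
  stratum B: (550/5750)²·(1 − 103/550)·0.107·0.893/102 = 6.96578e-06
  stratum C: (950/5750)²·(1 − 40/950)·0.850·0.150/39 = 8.5482e-05
  stratum D: (2850/5750)²·(1 − 133/2850)·0.737·0.263/132 = 0.000343913
V̂(p̂_st) = 0.00048847; SE = √V̂ = 0.0221014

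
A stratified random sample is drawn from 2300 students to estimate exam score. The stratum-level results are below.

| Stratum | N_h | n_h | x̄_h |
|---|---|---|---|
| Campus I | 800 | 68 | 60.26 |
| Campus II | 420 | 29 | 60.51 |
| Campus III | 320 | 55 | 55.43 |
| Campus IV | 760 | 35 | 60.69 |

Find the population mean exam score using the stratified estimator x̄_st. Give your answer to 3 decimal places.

N = Σ N_h = 2300. Stratum weights W_h = N_h/N.
x̄_st = (800·60.26 + 420·60.51 + 320·55.43 + 760·60.69) / 2300 = 59.77574

x̄_st ≈ 59.776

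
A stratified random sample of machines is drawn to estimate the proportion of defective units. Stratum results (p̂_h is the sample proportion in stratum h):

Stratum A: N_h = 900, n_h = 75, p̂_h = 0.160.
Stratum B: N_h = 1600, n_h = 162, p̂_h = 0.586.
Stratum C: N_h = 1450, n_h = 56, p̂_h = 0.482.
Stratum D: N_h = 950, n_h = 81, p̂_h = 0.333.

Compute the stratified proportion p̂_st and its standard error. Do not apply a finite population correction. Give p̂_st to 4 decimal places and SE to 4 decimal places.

N = 4900; stratum weights W_h = N_h/N.
p̂_st = Σ W_h p̂_h = (900·0.160 + 1600·0.586 + 1450·0.482 + 950·0.333)/4900 = 0.42793
V̂(p̂_st) = Σ W_h² p̂_h(1−p̂_h)/(n_h−1):
  stratum A: (900/4900)²·0.160·0.840/74 = 6.12718e-05
  stratum B: (1600/4900)²·0.586·0.414/161 = 0.000160664
  stratum C: (1450/4900)²·0.482·0.518/55 = 0.000397519
  stratum D: (950/4900)²·0.333·0.667/80 = 0.00010436
V̂(p̂_st) = 0.000723816; SE = √V̂ = 0.0269038

p̂_st ≈ 0.4279, SE ≈ 0.0269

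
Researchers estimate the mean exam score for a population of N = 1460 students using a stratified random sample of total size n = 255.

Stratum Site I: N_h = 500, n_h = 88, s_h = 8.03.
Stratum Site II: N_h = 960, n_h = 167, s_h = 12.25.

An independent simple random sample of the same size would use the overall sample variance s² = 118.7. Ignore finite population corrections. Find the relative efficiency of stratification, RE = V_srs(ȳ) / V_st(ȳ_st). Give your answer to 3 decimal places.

V̂(ȳ_st) = Σ W_h² s_h²/n_h, with W_h = N_h/N and N = 1460:
  stratum Site I: (500/1460)²·8.03²/88 = 0.0859375
  stratum Site II: (960/1460)²·12.25²/167 = 0.388501
V_st = 0.474439
V_srs = s²/n = 118.7/255 = 0.46549
Relative efficiency = V_srs / V_st = 0.46549/0.474439 = 0.9811

RE ≈ 0.981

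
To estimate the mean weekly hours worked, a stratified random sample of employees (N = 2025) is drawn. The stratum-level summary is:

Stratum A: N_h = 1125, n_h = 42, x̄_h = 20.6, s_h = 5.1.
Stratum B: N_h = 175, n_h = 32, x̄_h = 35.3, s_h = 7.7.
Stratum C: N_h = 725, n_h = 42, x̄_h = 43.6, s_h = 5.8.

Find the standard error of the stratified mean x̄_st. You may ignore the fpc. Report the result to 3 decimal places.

SE(x̄_st) ≈ 0.555

V̂(x̄_st) = Σ W_h² s_h²/n_h, with W_h = N_h/N and N = 2025:
  stratum A: (1125/2025)²·5.1²/42 = 0.191138
  stratum B: (175/2025)²·7.7²/32 = 0.0138375
  stratum C: (725/2025)²·5.8²/42 = 0.102667
V̂(x̄_st) = 0.307642
SE(x̄_st) = √0.307642 = 0.554655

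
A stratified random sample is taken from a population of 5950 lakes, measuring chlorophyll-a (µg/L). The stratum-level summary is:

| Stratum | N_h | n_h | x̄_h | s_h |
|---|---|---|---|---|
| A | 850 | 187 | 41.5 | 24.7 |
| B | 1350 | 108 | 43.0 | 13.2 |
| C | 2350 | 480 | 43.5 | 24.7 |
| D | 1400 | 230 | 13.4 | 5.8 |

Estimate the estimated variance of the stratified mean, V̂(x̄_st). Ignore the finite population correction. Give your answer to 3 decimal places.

V̂(x̄_st) ≈ 0.356

V̂(x̄_st) = Σ W_h² s_h²/n_h, with W_h = N_h/N and N = 5950:
  stratum A: (850/5950)²·24.7²/187 = 0.0665819
  stratum B: (1350/5950)²·13.2²/108 = 0.0830535
  stratum C: (2350/5950)²·24.7²/480 = 0.198269
  stratum D: (1400/5950)²·5.8²/230 = 0.00809749
V̂(x̄_st) = 0.356002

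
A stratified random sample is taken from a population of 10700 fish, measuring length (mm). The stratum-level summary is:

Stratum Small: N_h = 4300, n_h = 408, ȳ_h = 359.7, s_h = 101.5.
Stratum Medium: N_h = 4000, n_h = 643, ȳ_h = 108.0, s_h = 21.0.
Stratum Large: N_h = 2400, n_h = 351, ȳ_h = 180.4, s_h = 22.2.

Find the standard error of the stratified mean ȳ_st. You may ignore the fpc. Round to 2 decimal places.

V̂(ȳ_st) = Σ W_h² s_h²/n_h, with W_h = N_h/N and N = 10700:
  stratum Small: (4300/10700)²·101.5²/408 = 4.07794
  stratum Medium: (4000/10700)²·21.0²/643 = 0.0958473
  stratum Large: (2400/10700)²·22.2²/351 = 0.0706405
V̂(ȳ_st) = 4.24443
SE(ȳ_st) = √4.24443 = 2.0602

SE(ȳ_st) ≈ 2.06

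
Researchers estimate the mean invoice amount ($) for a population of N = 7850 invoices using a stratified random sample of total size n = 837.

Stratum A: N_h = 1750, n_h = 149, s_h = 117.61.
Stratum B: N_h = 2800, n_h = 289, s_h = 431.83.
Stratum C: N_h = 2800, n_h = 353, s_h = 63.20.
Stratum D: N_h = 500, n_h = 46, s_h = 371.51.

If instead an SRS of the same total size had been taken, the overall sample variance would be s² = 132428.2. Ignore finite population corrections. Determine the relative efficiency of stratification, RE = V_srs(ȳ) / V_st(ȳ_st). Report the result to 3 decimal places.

V̂(ȳ_st) = Σ W_h² s_h²/n_h, with W_h = N_h/N and N = 7850:
  stratum A: (1750/7850)²·117.61²/149 = 4.61359
  stratum B: (2800/7850)²·431.83²/289 = 82.0927
  stratum C: (2800/7850)²·63.20²/353 = 1.43958
  stratum D: (500/7850)²·371.51²/46 = 12.1726
V_st = 100.318
V_srs = s²/n = 132428.2/837 = 158.218
Relative efficiency = V_srs / V_st = 158.218/100.318 = 1.5772

RE ≈ 1.577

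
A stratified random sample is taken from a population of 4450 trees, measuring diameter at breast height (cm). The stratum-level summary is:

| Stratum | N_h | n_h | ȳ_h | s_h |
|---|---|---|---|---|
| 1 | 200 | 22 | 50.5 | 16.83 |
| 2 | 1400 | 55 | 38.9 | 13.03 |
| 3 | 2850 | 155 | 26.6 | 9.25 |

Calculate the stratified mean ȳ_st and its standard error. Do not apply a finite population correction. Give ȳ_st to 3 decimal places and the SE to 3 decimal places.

ȳ_st ≈ 31.544, SE ≈ 0.747

ȳ_st = Σ W_h ȳ_h = (200·50.5 + 1400·38.9 + 2850·26.6)/4450 = 31.54382
V̂(ȳ_st) = Σ W_h² s_h²/n_h, with W_h = N_h/N and N = 4450:
  stratum 1: (200/4450)²·16.83²/22 = 0.0260067
  stratum 2: (1400/4450)²·13.03²/55 = 0.305536
  stratum 3: (2850/4450)²·9.25²/155 = 0.226423
V̂(ȳ_st) = 0.557966
SE(ȳ_st) = √0.557966 = 0.746971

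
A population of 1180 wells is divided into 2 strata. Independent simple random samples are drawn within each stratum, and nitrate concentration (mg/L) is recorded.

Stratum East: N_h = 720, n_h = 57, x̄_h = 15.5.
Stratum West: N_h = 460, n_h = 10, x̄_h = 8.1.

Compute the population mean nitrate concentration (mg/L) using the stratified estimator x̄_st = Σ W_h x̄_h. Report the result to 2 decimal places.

x̄_st ≈ 12.62

N = Σ N_h = 1180. Stratum weights W_h = N_h/N.
x̄_st = (720·15.5 + 460·8.1) / 1180 = 12.6153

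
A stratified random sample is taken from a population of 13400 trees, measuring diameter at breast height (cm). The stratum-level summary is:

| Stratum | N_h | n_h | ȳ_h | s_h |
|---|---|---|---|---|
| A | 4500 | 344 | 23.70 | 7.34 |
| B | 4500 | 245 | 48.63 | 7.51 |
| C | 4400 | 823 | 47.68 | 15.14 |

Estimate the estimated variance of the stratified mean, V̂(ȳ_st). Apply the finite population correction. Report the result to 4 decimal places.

V̂(ȳ_st) ≈ 0.0653

V̂(ȳ_st) = Σ W_h² (1 − n_h/N_h) s_h²/n_h, with W_h = N_h/N and N = 13400:
  stratum A: (4500/13400)²·(1 − 344/4500)·7.34²/344 = 0.0163122
  stratum B: (4500/13400)²·(1 − 245/4500)·7.51²/245 = 0.024548
  stratum C: (4400/13400)²·(1 − 823/4400)·15.14²/823 = 0.0244126
V̂(ȳ_st) = 0.0652728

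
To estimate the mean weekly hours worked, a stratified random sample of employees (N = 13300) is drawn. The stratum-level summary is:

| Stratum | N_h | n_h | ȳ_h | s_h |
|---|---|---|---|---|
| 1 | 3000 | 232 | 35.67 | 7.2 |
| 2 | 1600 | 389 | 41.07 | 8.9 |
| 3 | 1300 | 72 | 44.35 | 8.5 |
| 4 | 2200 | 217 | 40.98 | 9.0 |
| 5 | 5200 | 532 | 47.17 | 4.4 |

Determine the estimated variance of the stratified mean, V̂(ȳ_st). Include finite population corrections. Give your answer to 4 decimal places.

V̂(ȳ_st) ≈ 0.0360

V̂(ȳ_st) = Σ W_h² (1 − n_h/N_h) s_h²/n_h, with W_h = N_h/N and N = 13300:
  stratum 1: (3000/13300)²·(1 − 232/3000)·7.2²/232 = 0.0104897
  stratum 2: (1600/13300)²·(1 − 389/1600)·8.9²/389 = 0.00223044
  stratum 3: (1300/13300)²·(1 − 72/1300)·8.5²/72 = 0.00905615
  stratum 4: (2200/13300)²·(1 − 217/2200)·9.0²/217 = 0.00920592
  stratum 5: (5200/13300)²·(1 − 532/5200)·4.4²/532 = 0.00499373
V̂(ȳ_st) = 0.0359759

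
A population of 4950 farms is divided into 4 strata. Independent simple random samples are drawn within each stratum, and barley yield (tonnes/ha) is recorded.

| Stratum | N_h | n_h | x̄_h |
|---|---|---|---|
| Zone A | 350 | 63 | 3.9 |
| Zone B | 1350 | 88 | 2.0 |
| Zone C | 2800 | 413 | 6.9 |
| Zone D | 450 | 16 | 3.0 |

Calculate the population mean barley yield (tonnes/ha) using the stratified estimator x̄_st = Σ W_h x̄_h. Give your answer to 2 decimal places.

x̄_st ≈ 5.00

N = Σ N_h = 4950. Stratum weights W_h = N_h/N.
x̄_st = (350·3.9 + 1350·2.0 + 2800·6.9 + 450·3.0) / 4950 = 4.9970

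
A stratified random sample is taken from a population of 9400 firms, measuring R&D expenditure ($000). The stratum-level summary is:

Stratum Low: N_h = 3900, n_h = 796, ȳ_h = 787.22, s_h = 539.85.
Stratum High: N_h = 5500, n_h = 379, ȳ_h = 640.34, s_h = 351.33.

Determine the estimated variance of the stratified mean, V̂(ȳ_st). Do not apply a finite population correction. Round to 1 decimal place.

V̂(ȳ_st) ≈ 174.5

V̂(ȳ_st) = Σ W_h² s_h²/n_h, with W_h = N_h/N and N = 9400:
  stratum Low: (3900/9400)²·539.85²/796 = 63.0241
  stratum High: (5500/9400)²·351.33²/379 = 111.496
V̂(ȳ_st) = 174.521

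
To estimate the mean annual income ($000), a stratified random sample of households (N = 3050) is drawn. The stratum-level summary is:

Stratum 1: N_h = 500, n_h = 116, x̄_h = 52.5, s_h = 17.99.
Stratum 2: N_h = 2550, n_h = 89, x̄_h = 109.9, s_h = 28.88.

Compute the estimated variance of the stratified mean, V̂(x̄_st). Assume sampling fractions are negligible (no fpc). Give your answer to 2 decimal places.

V̂(x̄_st) = Σ W_h² s_h²/n_h, with W_h = N_h/N and N = 3050:
  stratum 1: (500/3050)²·17.99²/116 = 0.0749799
  stratum 2: (2550/3050)²·28.88²/89 = 6.55066
V̂(x̄_st) = 6.62564

V̂(x̄_st) ≈ 6.63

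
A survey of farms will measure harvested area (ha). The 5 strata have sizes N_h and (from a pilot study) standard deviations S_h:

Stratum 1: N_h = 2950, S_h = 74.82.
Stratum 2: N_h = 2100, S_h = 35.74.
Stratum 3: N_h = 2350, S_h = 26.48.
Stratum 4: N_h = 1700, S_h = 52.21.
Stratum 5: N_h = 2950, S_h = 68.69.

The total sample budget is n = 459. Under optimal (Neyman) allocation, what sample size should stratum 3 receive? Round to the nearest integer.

44

Neyman allocation: n_h = n · N_h S_h / Σ N_i S_i, with n = 459.
  stratum 1: N_h·S_h = 2950·74.82 = 220719.00
  stratum 2: N_h·S_h = 2100·35.74 = 75054.00
  stratum 3: N_h·S_h = 2350·26.48 = 62228.00
  stratum 4: N_h·S_h = 1700·52.21 = 88757.00
  stratum 5: N_h·S_h = 2950·68.69 = 202635.50
Σ N_h S_h = 649393.50
n for stratum 3 = 459·62228.00/649393.50 = 43.984 → 44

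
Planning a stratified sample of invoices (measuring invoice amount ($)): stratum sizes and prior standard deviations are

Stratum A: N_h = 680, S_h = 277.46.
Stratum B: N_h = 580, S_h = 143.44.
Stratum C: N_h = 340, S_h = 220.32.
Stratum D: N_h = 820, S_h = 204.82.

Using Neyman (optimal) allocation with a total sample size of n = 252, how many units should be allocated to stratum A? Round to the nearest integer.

92

Neyman allocation: n_h = n · N_h S_h / Σ N_i S_i, with n = 252.
  stratum A: N_h·S_h = 680·277.46 = 188672.80
  stratum B: N_h·S_h = 580·143.44 = 83195.20
  stratum C: N_h·S_h = 340·220.32 = 74908.80
  stratum D: N_h·S_h = 820·204.82 = 167952.40
Σ N_h S_h = 514729.20
n for stratum A = 252·188672.80/514729.20 = 92.370 → 92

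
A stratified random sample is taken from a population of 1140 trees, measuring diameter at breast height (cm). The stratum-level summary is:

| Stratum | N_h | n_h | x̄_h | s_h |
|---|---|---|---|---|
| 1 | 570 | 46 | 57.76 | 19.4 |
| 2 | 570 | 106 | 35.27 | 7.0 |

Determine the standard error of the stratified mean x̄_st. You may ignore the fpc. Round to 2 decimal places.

V̂(x̄_st) = Σ W_h² s_h²/n_h, with W_h = N_h/N and N = 1140:
  stratum 1: (570/1140)²·19.4²/46 = 2.04543
  stratum 2: (570/1140)²·7.0²/106 = 0.115566
V̂(x̄_st) = 2.161
SE(x̄_st) = √2.161 = 1.47003

SE(x̄_st) ≈ 1.47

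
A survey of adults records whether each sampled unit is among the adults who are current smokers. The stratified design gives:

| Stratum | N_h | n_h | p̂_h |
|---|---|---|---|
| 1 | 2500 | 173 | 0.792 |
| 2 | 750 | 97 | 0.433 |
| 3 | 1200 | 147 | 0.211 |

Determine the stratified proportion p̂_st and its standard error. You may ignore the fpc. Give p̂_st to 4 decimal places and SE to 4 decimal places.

N = 4450; stratum weights W_h = N_h/N.
p̂_st = Σ W_h p̂_h = (2500·0.792 + 750·0.433 + 1200·0.211)/4450 = 0.57482
V̂(p̂_st) = Σ W_h² p̂_h(1−p̂_h)/(n_h−1):
  stratum 1: (2500/4450)²·0.792·0.208/172 = 0.000302287
  stratum 2: (750/4450)²·0.433·0.567/96 = 7.26444e-05
  stratum 3: (1200/4450)²·0.211·0.789/146 = 8.2918e-05
V̂(p̂_st) = 0.00045785; SE = √V̂ = 0.0213974

p̂_st ≈ 0.5748, SE ≈ 0.0214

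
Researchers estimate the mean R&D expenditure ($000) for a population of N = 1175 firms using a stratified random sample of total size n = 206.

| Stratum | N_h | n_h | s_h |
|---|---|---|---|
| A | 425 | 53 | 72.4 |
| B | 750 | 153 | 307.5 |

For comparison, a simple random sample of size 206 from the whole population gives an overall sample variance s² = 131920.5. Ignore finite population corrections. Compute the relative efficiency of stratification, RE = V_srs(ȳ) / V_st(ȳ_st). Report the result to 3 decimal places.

RE ≈ 2.419

V̂(ȳ_st) = Σ W_h² s_h²/n_h, with W_h = N_h/N and N = 1175:
  stratum A: (425/1175)²·72.4²/53 = 12.9391
  stratum B: (750/1175)²·307.5²/153 = 251.794
V_st = 264.733
V_srs = s²/n = 131920.5/206 = 640.391
Relative efficiency = V_srs / V_st = 640.391/264.733 = 2.4190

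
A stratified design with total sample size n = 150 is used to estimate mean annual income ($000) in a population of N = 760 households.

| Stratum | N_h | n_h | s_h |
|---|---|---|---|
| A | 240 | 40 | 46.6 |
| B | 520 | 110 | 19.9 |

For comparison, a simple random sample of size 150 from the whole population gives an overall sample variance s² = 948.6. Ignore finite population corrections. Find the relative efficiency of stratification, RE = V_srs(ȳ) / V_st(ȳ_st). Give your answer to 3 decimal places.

RE ≈ 0.891

V̂(ȳ_st) = Σ W_h² s_h²/n_h, with W_h = N_h/N and N = 760:
  stratum A: (240/760)²·46.6²/40 = 5.41386
  stratum B: (520/760)²·19.9²/110 = 1.68536
V_st = 7.09922
V_srs = s²/n = 948.6/150 = 6.324
Relative efficiency = V_srs / V_st = 6.324/7.09922 = 0.8908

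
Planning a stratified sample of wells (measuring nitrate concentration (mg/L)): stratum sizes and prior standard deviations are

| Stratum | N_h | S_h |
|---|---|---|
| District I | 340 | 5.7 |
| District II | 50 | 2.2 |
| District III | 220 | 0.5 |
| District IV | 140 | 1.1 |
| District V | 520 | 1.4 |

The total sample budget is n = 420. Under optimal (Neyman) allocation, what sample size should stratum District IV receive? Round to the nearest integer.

Neyman allocation: n_h = n · N_h S_h / Σ N_i S_i, with n = 420.
  stratum District I: N_h·S_h = 340·5.7 = 1938.00
  stratum District II: N_h·S_h = 50·2.2 = 110.00
  stratum District III: N_h·S_h = 220·0.5 = 110.00
  stratum District IV: N_h·S_h = 140·1.1 = 154.00
  stratum District V: N_h·S_h = 520·1.4 = 728.00
Σ N_h S_h = 3040.00
n for stratum District IV = 420·154.00/3040.00 = 21.276 → 21

21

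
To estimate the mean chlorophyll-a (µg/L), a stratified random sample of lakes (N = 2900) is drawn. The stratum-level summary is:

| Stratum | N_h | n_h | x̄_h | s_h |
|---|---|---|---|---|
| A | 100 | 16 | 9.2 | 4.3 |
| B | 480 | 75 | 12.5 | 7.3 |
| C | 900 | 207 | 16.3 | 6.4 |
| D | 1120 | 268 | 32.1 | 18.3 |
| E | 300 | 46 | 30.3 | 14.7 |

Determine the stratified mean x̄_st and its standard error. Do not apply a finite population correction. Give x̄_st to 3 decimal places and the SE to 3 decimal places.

x̄_st = Σ W_h x̄_h = (100·9.2 + 480·12.5 + 900·16.3 + 1120·32.1 + 300·30.3)/2900 = 22.97655
V̂(x̄_st) = Σ W_h² s_h²/n_h, with W_h = N_h/N and N = 2900:
  stratum A: (100/2900)²·4.3²/16 = 0.00137411
  stratum B: (480/2900)²·7.3²/75 = 0.0194657
  stratum C: (900/2900)²·6.4²/207 = 0.0190581
  stratum D: (1120/2900)²·18.3²/268 = 0.186383
  stratum E: (300/2900)²·14.7²/46 = 0.0502717
V̂(x̄_st) = 0.276553
SE(x̄_st) = √0.276553 = 0.525883

x̄_st ≈ 22.977, SE ≈ 0.526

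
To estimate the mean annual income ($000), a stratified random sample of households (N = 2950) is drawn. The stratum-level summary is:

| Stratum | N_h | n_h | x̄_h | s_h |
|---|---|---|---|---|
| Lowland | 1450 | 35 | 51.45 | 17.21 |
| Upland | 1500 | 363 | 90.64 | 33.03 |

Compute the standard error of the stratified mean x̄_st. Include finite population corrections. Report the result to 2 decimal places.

V̂(x̄_st) = Σ W_h² (1 − n_h/N_h) s_h²/n_h, with W_h = N_h/N and N = 2950:
  stratum Lowland: (1450/2950)²·(1 − 35/1450)·17.21²/35 = 1.99514
  stratum Upland: (1500/2950)²·(1 − 363/1500)·33.03²/363 = 0.589004
V̂(x̄_st) = 2.58415
SE(x̄_st) = √2.58415 = 1.60753

SE(x̄_st) ≈ 1.61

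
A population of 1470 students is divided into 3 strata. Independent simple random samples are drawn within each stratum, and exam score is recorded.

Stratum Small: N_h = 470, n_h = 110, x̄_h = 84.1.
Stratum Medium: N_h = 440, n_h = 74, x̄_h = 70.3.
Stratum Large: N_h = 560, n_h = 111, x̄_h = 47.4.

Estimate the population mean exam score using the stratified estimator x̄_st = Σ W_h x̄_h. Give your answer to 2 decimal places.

N = Σ N_h = 1470. Stratum weights W_h = N_h/N.
x̄_st = (470·84.1 + 440·70.3 + 560·47.4) / 1470 = 65.9884

x̄_st ≈ 65.99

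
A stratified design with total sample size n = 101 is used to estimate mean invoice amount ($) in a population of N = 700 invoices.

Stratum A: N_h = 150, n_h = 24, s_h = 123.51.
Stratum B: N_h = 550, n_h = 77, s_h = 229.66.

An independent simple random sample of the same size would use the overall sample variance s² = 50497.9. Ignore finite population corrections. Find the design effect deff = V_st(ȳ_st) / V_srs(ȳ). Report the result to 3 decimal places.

V̂(ȳ_st) = Σ W_h² s_h²/n_h, with W_h = N_h/N and N = 700:
  stratum A: (150/700)²·123.51²/24 = 29.1863
  stratum B: (550/700)²·229.66²/77 = 422.872
V_st = 452.059
V_srs = s²/n = 50497.9/101 = 499.979
deff = V_st / V_srs = 452.059/499.979 = 0.9042

deff ≈ 0.904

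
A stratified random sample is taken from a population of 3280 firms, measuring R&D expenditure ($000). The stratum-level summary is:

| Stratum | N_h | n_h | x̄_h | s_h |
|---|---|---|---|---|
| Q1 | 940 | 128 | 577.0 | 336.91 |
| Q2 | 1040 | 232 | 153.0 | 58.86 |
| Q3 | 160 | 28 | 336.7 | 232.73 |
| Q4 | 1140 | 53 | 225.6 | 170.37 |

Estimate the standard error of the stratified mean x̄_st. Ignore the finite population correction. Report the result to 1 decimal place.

SE(x̄_st) ≈ 12.0

V̂(x̄_st) = Σ W_h² s_h²/n_h, with W_h = N_h/N and N = 3280:
  stratum Q1: (940/3280)²·336.91²/128 = 72.8326
  stratum Q2: (1040/3280)²·58.86²/232 = 1.50131
  stratum Q3: (160/3280)²·232.73²/28 = 4.60298
  stratum Q4: (1140/3280)²·170.37²/53 = 66.1565
V̂(x̄_st) = 145.093
SE(x̄_st) = √145.093 = 12.0455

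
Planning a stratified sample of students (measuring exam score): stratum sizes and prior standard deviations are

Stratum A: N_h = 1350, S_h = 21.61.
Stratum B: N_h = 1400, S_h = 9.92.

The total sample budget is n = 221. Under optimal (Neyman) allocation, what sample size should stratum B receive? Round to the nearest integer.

Neyman allocation: n_h = n · N_h S_h / Σ N_i S_i, with n = 221.
  stratum A: N_h·S_h = 1350·21.61 = 29173.50
  stratum B: N_h·S_h = 1400·9.92 = 13888.00
Σ N_h S_h = 43061.50
n for stratum B = 221·13888.00/43061.50 = 71.276 → 71

71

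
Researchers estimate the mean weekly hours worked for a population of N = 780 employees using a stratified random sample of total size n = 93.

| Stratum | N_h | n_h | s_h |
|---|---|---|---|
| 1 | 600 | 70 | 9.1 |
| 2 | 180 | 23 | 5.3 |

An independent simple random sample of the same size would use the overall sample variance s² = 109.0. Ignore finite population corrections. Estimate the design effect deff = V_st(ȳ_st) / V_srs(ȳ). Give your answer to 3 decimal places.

deff ≈ 0.653

V̂(ȳ_st) = Σ W_h² s_h²/n_h, with W_h = N_h/N and N = 780:
  stratum 1: (600/780)²·9.1²/70 = 0.7
  stratum 2: (180/780)²·5.3²/23 = 0.0650399
V_st = 0.76504
V_srs = s²/n = 109.0/93 = 1.17204
deff = V_st / V_srs = 0.76504/1.17204 = 0.6527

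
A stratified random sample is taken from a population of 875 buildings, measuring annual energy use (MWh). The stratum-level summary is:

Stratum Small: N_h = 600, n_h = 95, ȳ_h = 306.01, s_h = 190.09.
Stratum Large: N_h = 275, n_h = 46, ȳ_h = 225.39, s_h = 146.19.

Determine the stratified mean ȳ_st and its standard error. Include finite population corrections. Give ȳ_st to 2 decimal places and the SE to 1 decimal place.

ȳ_st = Σ W_h ȳ_h = (600·306.01 + 275·225.39)/875 = 280.67229
V̂(ȳ_st) = Σ W_h² (1 − n_h/N_h) s_h²/n_h, with W_h = N_h/N and N = 875:
  stratum Small: (600/875)²·(1 − 95/600)·190.09²/95 = 150.529
  stratum Large: (275/875)²·(1 − 46/275)·146.19²/46 = 38.2146
V̂(ȳ_st) = 188.744
SE(ȳ_st) = √188.744 = 13.7384

ȳ_st ≈ 280.67, SE ≈ 13.7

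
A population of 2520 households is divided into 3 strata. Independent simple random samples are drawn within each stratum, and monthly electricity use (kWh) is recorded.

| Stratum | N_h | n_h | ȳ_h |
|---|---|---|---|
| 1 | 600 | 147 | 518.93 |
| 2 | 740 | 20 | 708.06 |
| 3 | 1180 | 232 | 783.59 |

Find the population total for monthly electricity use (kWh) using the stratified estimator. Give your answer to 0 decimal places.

τ̂_st ≈ 1759959

τ̂_st = Σ N_h ȳ_h = 600·518.93 + 740·708.06 + 1180·783.59 = 1759959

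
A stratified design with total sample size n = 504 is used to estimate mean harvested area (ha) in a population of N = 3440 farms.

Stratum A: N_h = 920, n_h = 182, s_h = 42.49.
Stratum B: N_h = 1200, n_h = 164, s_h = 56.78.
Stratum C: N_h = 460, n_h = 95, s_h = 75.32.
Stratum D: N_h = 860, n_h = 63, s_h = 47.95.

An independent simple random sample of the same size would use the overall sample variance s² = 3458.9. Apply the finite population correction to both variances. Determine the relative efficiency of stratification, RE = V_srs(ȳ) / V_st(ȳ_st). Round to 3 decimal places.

RE ≈ 1.047

V̂(ȳ_st) = Σ W_h² (1 − n_h/N_h) s_h²/n_h, with W_h = N_h/N and N = 3440:
  stratum A: (920/3440)²·(1 − 182/920)·42.49²/182 = 0.569153
  stratum B: (1200/3440)²·(1 − 164/1200)·56.78²/164 = 2.06524
  stratum C: (460/3440)²·(1 − 95/460)·75.32²/95 = 0.847288
  stratum D: (860/3440)²·(1 − 63/860)·47.95²/63 = 2.11386
V_st = 5.59555
V_srs = (1 − 504/3440)·3458.9/504 = 5.8574
Relative efficiency = V_srs / V_st = 5.8574/5.59555 = 1.0468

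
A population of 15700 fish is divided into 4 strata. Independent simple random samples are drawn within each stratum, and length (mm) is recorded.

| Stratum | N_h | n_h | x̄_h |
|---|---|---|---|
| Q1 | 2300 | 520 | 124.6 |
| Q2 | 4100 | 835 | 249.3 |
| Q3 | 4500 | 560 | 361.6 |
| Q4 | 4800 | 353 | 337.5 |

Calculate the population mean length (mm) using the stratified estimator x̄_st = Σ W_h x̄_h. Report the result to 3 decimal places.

N = Σ N_h = 15700. Stratum weights W_h = N_h/N.
x̄_st = (2300·124.6 + 4100·249.3 + 4500·361.6 + 4800·337.5) / 15700 = 290.18535

x̄_st ≈ 290.185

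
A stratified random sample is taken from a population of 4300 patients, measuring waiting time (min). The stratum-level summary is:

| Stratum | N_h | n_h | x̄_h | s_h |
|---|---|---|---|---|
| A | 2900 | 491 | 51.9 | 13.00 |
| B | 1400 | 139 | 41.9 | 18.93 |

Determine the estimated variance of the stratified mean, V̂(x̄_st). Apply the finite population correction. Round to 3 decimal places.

V̂(x̄_st) = Σ W_h² (1 − n_h/N_h) s_h²/n_h, with W_h = N_h/N and N = 4300:
  stratum A: (2900/4300)²·(1 − 491/2900)·13.00²/491 = 0.130048
  stratum B: (1400/4300)²·(1 − 139/1400)·18.93²/139 = 0.246146
V̂(x̄_st) = 0.376194

V̂(x̄_st) ≈ 0.376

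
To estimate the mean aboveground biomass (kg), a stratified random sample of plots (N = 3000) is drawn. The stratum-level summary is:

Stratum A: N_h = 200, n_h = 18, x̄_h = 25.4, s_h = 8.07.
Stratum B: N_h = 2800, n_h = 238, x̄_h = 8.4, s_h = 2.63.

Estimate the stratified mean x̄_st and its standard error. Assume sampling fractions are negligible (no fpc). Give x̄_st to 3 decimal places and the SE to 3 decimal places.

x̄_st = Σ W_h x̄_h = (200·25.4 + 2800·8.4)/3000 = 9.53333
V̂(x̄_st) = Σ W_h² s_h²/n_h, with W_h = N_h/N and N = 3000:
  stratum A: (200/3000)²·8.07²/18 = 0.0160802
  stratum B: (2800/3000)²·2.63²/238 = 0.0253168
V̂(x̄_st) = 0.041397
SE(x̄_st) = √0.041397 = 0.203462

x̄_st ≈ 9.533, SE ≈ 0.203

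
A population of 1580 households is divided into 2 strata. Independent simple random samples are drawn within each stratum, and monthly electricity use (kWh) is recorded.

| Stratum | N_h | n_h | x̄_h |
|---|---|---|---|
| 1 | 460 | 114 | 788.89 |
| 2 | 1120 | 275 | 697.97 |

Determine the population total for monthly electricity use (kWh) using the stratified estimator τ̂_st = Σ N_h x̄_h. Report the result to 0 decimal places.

τ̂_st ≈ 1144616

τ̂_st = Σ N_h x̄_h = 460·788.89 + 1120·697.97 = 1144616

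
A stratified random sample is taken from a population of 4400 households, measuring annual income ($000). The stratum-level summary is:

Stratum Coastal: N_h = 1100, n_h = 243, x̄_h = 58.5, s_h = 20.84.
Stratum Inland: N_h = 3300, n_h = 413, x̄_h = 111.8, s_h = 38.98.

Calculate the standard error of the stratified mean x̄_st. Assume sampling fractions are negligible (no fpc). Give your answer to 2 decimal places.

V̂(x̄_st) = Σ W_h² s_h²/n_h, with W_h = N_h/N and N = 4400:
  stratum Coastal: (1100/4400)²·20.84²/243 = 0.111704
  stratum Inland: (3300/4400)²·38.98²/413 = 2.06946
V̂(x̄_st) = 2.18116
SE(x̄_st) = √2.18116 = 1.47688

SE(x̄_st) ≈ 1.48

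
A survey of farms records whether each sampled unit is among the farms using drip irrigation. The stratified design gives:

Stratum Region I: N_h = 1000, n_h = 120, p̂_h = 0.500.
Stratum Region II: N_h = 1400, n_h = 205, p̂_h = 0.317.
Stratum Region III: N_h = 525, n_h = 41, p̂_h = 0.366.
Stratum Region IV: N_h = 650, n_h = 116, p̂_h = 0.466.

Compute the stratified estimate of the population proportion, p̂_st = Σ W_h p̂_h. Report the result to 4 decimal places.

N = 3575; stratum weights W_h = N_h/N.
p̂_st = Σ W_h p̂_h = (1000·0.500 + 1400·0.317 + 525·0.366 + 650·0.466)/3575 = 0.40248

p̂_st ≈ 0.4025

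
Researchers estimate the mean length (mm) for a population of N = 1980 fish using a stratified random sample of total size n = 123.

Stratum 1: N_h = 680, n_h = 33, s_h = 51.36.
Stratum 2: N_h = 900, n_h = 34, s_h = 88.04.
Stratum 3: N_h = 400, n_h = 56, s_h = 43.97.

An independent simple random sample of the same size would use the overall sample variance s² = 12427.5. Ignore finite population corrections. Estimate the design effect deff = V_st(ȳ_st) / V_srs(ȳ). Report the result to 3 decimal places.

deff ≈ 0.573

V̂(ȳ_st) = Σ W_h² s_h²/n_h, with W_h = N_h/N and N = 1980:
  stratum 1: (680/1980)²·51.36²/33 = 9.42809
  stratum 2: (900/1980)²·88.04²/34 = 47.1016
  stratum 3: (400/1980)²·43.97²/56 = 1.40901
V_st = 57.9387
V_srs = s²/n = 12427.5/123 = 101.037
deff = V_st / V_srs = 57.9387/101.037 = 0.5734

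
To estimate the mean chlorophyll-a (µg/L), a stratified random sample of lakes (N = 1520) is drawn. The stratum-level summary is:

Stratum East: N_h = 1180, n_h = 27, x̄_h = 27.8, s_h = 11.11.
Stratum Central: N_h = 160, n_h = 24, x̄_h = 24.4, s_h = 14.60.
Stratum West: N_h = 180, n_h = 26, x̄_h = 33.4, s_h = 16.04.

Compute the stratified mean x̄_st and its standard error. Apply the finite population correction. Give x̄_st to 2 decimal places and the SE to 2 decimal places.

x̄_st ≈ 28.11, SE ≈ 1.70

x̄_st = Σ W_h x̄_h = (1180·27.8 + 160·24.4 + 180·33.4)/1520 = 28.10526
V̂(x̄_st) = Σ W_h² (1 − n_h/N_h) s_h²/n_h, with W_h = N_h/N and N = 1520:
  stratum East: (1180/1520)²·(1 − 27/1180)·11.11²/27 = 2.69208
  stratum Central: (160/1520)²·(1 − 24/160)·14.60²/24 = 0.08365
  stratum West: (180/1520)²·(1 − 26/180)·16.04²/26 = 0.118725
V̂(x̄_st) = 2.89446
SE(x̄_st) = √2.89446 = 1.70131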